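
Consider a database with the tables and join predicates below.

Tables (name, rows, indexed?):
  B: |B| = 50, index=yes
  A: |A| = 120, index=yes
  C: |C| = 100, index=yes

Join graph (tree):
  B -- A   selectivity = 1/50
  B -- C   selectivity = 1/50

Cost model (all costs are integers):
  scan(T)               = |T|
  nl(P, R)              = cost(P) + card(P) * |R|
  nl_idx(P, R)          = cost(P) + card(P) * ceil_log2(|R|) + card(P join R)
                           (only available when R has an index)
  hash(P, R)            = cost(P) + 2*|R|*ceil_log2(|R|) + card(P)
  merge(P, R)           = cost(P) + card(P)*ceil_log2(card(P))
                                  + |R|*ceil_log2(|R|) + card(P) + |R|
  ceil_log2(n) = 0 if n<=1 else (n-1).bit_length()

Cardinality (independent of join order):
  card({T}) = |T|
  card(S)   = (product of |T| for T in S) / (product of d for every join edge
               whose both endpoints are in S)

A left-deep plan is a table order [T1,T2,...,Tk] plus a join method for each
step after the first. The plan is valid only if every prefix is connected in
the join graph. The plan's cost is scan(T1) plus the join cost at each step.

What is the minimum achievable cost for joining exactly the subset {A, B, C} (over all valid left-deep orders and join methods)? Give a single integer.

1440

Selinger DP over subsets of {A,B,C}:
  {B}: scan cost=50, card=50
  {A}: scan cost=120, card=120
  {C}: scan cost=100, card=100
  {AB}: card=120; try (A,nl_idx)→520, (B,hash)→840, (B,nl_idx)→960, (A,merge)→1360, (B,merge)→1430, (A,hash)→1780 …(+2); best=520 via (A,nl_idx)
  {BC}: card=100; try (C,nl_idx)→500, (B,hash)→800, (B,nl_idx)→800, (C,merge)→1200, (B,merge)→1250, (C,hash)→1500 …(+2); best=500 via (C,nl_idx)
  {ABC}: card=240; try (A,nl_idx)→1440, (C,nl_idx)→1600, (C,hash)→2040, (A,merge)→2260, (C,merge)→2280, (A,hash)→2280 …(+2); best=1440 via (A,nl_idx)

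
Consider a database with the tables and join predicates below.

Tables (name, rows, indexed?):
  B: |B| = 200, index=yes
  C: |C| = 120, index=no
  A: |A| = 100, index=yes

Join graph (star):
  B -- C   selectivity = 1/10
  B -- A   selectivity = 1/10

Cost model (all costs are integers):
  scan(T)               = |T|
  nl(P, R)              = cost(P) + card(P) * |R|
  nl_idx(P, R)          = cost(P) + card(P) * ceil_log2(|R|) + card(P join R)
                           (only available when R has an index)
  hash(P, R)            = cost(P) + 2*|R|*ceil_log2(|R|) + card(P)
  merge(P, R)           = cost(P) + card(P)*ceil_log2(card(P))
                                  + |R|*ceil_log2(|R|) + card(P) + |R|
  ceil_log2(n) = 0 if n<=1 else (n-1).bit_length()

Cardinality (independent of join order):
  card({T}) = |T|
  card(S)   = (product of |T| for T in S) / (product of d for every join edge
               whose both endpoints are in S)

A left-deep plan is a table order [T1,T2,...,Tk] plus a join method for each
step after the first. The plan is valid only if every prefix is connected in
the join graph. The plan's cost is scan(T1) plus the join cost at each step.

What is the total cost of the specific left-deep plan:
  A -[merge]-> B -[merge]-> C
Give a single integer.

27660

step 1: scan A: cost=100, card=100
step 2: join B via merge
    card(P join B) = 100*200/(10) = 2000
    cost = 100 + 100*7 + 200*8 + 100 + 200 = 2700
step 3: join C via merge
    card(P join C) = 2000*120/(10) = 24000
    cost = 2700 + 2000*11 + 120*7 + 2000 + 120 = 27660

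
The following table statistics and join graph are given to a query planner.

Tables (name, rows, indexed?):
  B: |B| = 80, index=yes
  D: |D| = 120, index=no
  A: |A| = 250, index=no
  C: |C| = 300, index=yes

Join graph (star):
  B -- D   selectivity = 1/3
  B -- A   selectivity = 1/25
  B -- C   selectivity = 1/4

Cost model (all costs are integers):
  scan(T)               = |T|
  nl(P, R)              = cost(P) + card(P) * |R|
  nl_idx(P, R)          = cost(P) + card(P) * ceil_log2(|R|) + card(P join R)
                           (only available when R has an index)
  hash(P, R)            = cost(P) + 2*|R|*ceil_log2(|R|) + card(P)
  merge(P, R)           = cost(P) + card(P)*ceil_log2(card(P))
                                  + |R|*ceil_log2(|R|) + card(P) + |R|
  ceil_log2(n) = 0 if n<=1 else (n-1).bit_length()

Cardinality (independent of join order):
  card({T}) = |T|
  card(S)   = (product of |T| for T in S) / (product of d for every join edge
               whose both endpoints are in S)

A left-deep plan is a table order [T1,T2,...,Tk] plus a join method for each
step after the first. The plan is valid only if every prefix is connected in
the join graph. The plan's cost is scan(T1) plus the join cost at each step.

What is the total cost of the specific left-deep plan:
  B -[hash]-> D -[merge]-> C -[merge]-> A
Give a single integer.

step 1: scan B: cost=80, card=80
step 2: join D via hash
    card(P join D) = 80*120/(3) = 3200
    cost = 80 + 2*120*7 + 80 = 1840
step 3: join C via merge
    card(P join C) = 3200*300/(4) = 240000
    cost = 1840 + 3200*12 + 300*9 + 3200 + 300 = 46440
step 4: join A via merge
    card(P join A) = 240000*250/(25) = 2400000
    cost = 46440 + 240000*18 + 250*8 + 240000 + 250 = 4608690

4608690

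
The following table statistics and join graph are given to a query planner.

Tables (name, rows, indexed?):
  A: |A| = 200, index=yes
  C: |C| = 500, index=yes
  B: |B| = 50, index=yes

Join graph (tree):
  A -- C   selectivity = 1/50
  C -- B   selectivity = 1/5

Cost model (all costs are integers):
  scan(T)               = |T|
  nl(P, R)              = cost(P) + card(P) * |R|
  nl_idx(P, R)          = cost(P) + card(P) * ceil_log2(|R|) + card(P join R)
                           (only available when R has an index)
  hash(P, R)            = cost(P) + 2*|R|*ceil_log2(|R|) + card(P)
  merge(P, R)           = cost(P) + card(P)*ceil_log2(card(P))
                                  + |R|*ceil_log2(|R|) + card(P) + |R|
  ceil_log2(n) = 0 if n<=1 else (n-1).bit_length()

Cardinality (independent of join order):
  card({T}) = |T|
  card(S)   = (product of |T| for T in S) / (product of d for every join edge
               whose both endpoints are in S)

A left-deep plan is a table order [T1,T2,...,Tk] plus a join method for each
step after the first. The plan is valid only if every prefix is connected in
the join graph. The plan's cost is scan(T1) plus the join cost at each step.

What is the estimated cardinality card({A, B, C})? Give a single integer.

Tables in S: A(200), B(50), C(500)
Edges inside S: A-C(d=50), C-B(d=5)
numerator = 200 * 50 * 500 = 5000000
denominator = 50 * 5 = 250
card(S) = 5000000 / 250 = 20000

20000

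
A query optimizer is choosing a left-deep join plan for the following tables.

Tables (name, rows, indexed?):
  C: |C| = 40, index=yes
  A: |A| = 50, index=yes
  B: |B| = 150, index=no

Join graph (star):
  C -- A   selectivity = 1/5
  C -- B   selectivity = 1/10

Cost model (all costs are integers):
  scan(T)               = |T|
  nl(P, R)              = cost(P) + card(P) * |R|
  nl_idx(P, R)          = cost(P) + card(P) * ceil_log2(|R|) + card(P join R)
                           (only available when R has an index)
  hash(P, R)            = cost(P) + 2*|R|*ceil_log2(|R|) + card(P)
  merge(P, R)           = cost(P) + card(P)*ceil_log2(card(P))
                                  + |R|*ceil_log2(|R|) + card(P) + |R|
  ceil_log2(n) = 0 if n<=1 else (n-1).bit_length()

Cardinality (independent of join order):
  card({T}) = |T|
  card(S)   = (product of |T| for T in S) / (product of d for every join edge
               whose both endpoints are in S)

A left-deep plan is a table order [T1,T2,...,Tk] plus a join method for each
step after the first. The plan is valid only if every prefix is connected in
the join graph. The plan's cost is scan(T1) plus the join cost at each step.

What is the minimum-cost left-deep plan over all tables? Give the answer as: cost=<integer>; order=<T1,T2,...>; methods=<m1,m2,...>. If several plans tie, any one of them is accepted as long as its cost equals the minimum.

cost=1980; order=B,C,A; methods=hash,hash

Selinger DP (subsets sized 1..n):
  {C}: scan cost=40, card=40
  {A}: scan cost=50, card=50
  {B}: scan cost=150, card=150
  {AC}: card=400; try (C,hash)→580, (A,merge)→670, (C,merge)→680, (A,hash)→680, (A,nl_idx)→680, (C,nl_idx)→750 …(+2); best=580 via (C,hash)
  {BC}: card=600; try (C,hash)→780, (C,nl_idx)→1650, (B,merge)→1670, (C,merge)→1780, (B,hash)→2480, (B,nl)→6040 …(+1); best=780 via (C,hash)
  {ABC}: card=6000; try (A,hash)→1980, (B,hash)→3380, (B,merge)→5930, (A,merge)→7730, (A,nl_idx)→10380, (A,nl)→30780 …(+1); best=1980 via (A,hash)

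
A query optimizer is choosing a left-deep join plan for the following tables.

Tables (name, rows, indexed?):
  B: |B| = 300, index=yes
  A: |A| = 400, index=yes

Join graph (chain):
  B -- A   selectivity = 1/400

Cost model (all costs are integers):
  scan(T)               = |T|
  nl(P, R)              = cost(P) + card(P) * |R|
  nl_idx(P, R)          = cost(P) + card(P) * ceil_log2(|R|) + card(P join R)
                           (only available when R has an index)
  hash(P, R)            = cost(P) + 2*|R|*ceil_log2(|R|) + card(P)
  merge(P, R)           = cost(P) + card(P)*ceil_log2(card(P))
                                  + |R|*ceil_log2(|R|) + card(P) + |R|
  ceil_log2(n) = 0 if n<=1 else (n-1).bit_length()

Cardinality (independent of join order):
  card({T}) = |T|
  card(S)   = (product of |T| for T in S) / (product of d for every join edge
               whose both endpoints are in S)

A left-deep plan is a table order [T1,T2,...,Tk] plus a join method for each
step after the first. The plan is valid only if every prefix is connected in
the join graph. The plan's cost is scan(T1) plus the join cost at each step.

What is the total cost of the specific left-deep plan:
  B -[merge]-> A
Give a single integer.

step 1: scan B: cost=300, card=300
step 2: join A via merge
    card(P join A) = 300*400/(400) = 300
    cost = 300 + 300*9 + 400*9 + 300 + 400 = 7300

7300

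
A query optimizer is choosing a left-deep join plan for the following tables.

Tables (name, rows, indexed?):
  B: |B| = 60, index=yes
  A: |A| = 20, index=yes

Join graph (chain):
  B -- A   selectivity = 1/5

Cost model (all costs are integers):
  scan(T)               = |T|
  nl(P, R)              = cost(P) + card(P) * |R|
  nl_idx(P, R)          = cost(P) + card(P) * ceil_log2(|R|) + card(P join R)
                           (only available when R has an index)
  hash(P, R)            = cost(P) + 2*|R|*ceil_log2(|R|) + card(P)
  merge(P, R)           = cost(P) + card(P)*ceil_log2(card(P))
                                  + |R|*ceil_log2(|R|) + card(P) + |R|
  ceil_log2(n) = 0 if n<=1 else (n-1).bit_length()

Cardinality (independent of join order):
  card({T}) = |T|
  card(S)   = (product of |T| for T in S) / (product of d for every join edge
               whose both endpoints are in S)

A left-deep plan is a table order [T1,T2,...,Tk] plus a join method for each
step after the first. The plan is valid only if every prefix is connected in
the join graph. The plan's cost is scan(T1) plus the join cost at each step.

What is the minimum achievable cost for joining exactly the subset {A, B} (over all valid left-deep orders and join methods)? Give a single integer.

320

Selinger DP over subsets of {A,B}:
  {B}: scan cost=60, card=60
  {A}: scan cost=20, card=20
  {AB}: card=240; try (A,hash)→320, (B,nl_idx)→380, (B,merge)→560, (A,merge)→600, (A,nl_idx)→600, (B,hash)→760 …(+2); best=320 via (A,hash)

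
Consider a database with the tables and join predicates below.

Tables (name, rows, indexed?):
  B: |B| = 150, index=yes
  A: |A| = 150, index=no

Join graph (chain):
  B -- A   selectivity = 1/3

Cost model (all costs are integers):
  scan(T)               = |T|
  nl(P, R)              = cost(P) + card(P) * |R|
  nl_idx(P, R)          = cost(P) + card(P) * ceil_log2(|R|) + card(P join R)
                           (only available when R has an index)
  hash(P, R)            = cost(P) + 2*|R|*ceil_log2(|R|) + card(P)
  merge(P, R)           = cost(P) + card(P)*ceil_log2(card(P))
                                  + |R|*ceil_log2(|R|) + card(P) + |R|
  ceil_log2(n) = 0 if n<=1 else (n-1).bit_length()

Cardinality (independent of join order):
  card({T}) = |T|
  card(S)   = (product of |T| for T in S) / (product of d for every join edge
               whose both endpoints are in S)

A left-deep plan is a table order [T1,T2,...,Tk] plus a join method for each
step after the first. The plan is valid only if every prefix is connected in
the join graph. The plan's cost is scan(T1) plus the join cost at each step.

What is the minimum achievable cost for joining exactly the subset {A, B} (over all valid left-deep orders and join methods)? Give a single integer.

Selinger DP over subsets of {A,B}:
  {B}: scan cost=150, card=150
  {A}: scan cost=150, card=150
  {AB}: card=7500; try (B,hash)→2700, (A,hash)→2700, (B,merge)→2850, (A,merge)→2850, (B,nl_idx)→8850, (B,nl)→22650 …(+1); best=2700 via (B,hash)

2700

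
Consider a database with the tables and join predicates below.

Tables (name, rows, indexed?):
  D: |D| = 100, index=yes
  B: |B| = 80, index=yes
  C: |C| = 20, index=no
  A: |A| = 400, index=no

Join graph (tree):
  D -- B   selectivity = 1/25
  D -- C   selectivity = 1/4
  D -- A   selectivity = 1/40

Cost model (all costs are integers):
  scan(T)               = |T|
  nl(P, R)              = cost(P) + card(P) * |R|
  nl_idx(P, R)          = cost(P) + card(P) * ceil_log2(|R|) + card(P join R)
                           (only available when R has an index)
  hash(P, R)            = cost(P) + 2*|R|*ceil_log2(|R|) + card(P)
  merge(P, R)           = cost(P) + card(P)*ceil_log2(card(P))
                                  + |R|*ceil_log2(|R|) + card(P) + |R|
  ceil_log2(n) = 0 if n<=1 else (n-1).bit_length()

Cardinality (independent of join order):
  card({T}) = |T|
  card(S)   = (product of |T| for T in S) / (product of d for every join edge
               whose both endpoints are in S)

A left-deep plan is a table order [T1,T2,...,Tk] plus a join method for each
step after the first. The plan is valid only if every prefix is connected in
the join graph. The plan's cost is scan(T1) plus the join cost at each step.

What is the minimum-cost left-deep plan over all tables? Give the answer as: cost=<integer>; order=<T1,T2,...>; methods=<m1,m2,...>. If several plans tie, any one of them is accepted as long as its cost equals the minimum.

Selinger DP (subsets sized 1..n):
  {D}: scan cost=100, card=100
  {B}: scan cost=80, card=80
  {C}: scan cost=20, card=20
  {A}: scan cost=400, card=400
  {BD}: card=320; try (D,nl_idx)→960, (B,nl_idx)→1120, (B,hash)→1320, (D,merge)→1520, (B,merge)→1540, (D,hash)→1560 …(+2); best=960 via (D,nl_idx)
  {CD}: card=500; try (C,hash)→400, (D,nl_idx)→660, (D,merge)→940, (C,merge)→1020, (D,hash)→1440, (D,nl)→2020 …(+1); best=400 via (C,hash)
  {AD}: card=1000; try (D,hash)→2200, (D,nl_idx)→4200, (A,merge)→4900, (D,merge)→5200, (A,hash)→7400, (A,nl)→40100 …(+1); best=2200 via (D,hash)
  {BCD}: card=1600; try (C,hash)→1480, (B,hash)→2020, (C,merge)→4280, (B,nl_idx)→5500, (B,merge)→6040, (C,nl)→7360 …(+1); best=1480 via (C,hash)
  {ABD}: card=3200; try (B,hash)→4320, (A,merge)→8160, (A,hash)→8480, (B,nl_idx)→12400, (B,merge)→13840, (B,nl)→82200 …(+1); best=4320 via (B,hash)
  {ACD}: card=5000; try (C,hash)→3400, (A,hash)→8100, (A,merge)→9400, (C,merge)→13320, (C,nl)→22200, (A,nl)→200400; best=3400 via (C,hash)
  {ABCD}: card=16000; try (C,hash)→7720, (B,hash)→9520, (A,hash)→10280, (A,merge)→24680, (C,merge)→46040, (B,nl_idx)→54400 …(+4); best=7720 via (C,hash)

cost=7720; order=A,D,B,C; methods=hash,hash,hash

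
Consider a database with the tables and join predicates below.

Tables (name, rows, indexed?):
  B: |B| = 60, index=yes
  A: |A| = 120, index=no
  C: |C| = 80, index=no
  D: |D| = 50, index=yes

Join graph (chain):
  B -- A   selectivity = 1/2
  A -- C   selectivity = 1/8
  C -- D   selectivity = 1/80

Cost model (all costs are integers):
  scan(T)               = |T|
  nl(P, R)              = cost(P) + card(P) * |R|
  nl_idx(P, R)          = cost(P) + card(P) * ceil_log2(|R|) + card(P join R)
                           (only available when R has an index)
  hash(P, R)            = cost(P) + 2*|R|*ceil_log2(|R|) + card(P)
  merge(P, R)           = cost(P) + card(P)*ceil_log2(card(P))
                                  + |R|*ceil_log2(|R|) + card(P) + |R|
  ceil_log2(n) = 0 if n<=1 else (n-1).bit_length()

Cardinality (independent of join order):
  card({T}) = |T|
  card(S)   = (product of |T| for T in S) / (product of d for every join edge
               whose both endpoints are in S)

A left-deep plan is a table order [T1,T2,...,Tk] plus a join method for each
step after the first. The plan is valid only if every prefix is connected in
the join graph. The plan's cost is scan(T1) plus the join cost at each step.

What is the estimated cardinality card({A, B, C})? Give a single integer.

36000

Tables in S: A(120), B(60), C(80)
Edges inside S: B-A(d=2), A-C(d=8)
numerator = 120 * 60 * 80 = 576000
denominator = 2 * 8 = 16
card(S) = 576000 / 16 = 36000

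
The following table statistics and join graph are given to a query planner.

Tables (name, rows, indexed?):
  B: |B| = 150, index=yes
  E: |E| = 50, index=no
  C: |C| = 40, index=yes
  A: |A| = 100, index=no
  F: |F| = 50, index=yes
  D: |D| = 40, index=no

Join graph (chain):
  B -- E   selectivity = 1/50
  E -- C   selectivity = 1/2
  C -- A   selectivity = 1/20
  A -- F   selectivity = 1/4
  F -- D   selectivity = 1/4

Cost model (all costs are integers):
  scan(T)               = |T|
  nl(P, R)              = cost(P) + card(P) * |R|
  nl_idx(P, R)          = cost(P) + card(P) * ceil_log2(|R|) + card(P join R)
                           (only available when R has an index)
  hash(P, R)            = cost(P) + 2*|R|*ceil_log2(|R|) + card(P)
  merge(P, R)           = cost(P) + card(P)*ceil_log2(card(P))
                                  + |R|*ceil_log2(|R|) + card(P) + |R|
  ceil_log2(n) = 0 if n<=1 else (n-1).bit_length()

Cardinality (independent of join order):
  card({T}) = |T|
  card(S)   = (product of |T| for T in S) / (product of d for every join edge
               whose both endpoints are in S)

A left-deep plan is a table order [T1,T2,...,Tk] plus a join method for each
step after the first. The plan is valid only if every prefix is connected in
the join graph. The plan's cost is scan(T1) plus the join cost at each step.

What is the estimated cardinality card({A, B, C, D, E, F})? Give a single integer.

Tables in S: A(100), B(150), C(40), D(40), E(50), F(50)
Edges inside S: B-E(d=50), E-C(d=2), C-A(d=20), A-F(d=4), F-D(d=4)
numerator = 100 * 150 * 40 * 40 * 50 * 50 = 60000000000
denominator = 50 * 2 * 20 * 4 * 4 = 32000
card(S) = 60000000000 / 32000 = 1875000

1875000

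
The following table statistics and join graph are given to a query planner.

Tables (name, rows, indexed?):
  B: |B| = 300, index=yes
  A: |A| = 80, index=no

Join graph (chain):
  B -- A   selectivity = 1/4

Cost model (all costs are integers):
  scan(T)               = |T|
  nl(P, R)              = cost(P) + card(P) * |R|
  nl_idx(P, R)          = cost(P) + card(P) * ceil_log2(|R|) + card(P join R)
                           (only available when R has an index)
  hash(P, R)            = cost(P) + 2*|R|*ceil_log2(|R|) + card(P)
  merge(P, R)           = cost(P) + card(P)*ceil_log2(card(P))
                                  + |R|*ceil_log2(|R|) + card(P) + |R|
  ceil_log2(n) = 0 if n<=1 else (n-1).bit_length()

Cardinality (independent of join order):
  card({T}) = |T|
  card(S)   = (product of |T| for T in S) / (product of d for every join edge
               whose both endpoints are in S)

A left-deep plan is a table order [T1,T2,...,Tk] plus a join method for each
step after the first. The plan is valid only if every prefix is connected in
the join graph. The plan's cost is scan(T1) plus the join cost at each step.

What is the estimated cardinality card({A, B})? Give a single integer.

Tables in S: A(80), B(300)
Edges inside S: B-A(d=4)
numerator = 80 * 300 = 24000
denominator = 4 = 4
card(S) = 24000 / 4 = 6000

6000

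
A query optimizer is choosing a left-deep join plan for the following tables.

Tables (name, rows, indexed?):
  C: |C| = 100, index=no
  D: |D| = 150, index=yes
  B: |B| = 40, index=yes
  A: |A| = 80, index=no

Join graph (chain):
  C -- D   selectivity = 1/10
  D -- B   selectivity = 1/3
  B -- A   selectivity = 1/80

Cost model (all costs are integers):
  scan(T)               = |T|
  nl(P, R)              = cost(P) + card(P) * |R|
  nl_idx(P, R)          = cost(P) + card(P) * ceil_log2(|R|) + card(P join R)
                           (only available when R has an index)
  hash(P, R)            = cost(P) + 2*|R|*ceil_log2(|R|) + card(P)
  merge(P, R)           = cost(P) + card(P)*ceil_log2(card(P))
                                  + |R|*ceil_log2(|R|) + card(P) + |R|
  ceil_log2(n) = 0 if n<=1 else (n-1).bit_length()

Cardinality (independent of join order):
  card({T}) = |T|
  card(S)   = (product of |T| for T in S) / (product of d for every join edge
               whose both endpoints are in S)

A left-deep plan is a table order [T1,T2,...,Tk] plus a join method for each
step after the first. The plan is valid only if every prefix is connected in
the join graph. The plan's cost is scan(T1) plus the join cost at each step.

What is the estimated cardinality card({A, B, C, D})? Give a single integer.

Tables in S: A(80), B(40), C(100), D(150)
Edges inside S: C-D(d=10), D-B(d=3), B-A(d=80)
numerator = 80 * 40 * 100 * 150 = 48000000
denominator = 10 * 3 * 80 = 2400
card(S) = 48000000 / 2400 = 20000

20000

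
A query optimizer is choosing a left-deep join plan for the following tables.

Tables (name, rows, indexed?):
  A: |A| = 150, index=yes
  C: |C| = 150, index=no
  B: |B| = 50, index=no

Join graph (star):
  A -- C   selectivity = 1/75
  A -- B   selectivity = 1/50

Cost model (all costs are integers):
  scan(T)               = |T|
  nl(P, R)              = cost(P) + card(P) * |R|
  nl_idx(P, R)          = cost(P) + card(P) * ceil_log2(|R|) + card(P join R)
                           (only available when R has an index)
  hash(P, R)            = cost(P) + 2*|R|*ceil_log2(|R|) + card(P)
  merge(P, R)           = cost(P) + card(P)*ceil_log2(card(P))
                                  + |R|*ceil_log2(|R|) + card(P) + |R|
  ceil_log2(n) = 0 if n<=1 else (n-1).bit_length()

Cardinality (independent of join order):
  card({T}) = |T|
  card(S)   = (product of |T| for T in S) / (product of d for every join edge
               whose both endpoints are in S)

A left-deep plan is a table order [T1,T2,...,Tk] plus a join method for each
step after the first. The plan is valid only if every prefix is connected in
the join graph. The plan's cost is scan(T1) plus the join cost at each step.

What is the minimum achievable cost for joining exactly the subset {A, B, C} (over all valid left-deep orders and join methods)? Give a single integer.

Selinger DP over subsets of {A,B,C}:
  {A}: scan cost=150, card=150
  {C}: scan cost=150, card=150
  {B}: scan cost=50, card=50
  {AC}: card=300; try (A,nl_idx)→1650, (C,hash)→2700, (A,hash)→2700, (C,merge)→2850, (A,merge)→2850, (C,nl)→22650 …(+1); best=1650 via (A,nl_idx)
  {AB}: card=150; try (A,nl_idx)→600, (B,hash)→900, (A,merge)→1750, (B,merge)→1850, (A,hash)→2500, (A,nl)→7550 …(+1); best=600 via (A,nl_idx)
  {ABC}: card=300; try (B,hash)→2550, (C,hash)→3150, (C,merge)→3300, (B,merge)→5000, (B,nl)→16650, (C,nl)→23100; best=2550 via (B,hash)

2550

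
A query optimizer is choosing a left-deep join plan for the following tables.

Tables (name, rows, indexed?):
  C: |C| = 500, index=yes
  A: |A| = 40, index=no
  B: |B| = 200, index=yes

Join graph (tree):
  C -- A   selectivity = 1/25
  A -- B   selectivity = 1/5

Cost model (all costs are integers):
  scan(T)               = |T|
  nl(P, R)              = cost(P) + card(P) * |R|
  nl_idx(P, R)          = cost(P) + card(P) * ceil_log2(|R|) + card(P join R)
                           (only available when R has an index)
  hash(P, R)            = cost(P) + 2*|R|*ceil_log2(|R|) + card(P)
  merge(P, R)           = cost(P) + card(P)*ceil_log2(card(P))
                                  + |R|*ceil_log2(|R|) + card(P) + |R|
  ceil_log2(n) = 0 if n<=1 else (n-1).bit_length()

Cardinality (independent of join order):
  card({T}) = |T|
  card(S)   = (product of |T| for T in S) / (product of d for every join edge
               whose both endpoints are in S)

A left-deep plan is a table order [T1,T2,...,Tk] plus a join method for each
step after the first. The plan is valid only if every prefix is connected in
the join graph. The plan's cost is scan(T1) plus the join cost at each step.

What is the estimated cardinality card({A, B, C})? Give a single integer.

Tables in S: A(40), B(200), C(500)
Edges inside S: C-A(d=25), A-B(d=5)
numerator = 40 * 200 * 500 = 4000000
denominator = 25 * 5 = 125
card(S) = 4000000 / 125 = 32000

32000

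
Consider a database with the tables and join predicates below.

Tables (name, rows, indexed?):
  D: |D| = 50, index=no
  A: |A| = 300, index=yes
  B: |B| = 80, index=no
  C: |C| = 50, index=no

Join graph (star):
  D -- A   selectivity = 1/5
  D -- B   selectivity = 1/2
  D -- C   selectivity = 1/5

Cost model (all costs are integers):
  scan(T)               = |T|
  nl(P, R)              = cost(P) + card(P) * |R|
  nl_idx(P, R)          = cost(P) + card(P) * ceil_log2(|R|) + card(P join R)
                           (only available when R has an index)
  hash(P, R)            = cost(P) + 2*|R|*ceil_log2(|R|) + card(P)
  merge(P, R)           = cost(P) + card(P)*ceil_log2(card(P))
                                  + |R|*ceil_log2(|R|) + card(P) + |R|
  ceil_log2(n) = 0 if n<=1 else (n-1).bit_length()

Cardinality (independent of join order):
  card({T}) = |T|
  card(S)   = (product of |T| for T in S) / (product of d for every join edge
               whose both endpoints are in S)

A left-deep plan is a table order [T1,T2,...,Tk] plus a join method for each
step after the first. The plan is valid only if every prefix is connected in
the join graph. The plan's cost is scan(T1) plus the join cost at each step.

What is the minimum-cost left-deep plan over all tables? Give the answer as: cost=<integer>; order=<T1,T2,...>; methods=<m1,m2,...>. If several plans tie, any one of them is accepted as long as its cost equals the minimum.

cost=27720; order=C,D,B,A; methods=hash,hash,hash

Selinger DP (subsets sized 1..n):
  {D}: scan cost=50, card=50
  {A}: scan cost=300, card=300
  {B}: scan cost=80, card=80
  {C}: scan cost=50, card=50
  {AD}: card=3000; try (D,hash)→1200, (A,merge)→3400, (A,nl_idx)→3500, (D,merge)→3650, (A,hash)→5500, (A,nl)→15050 …(+1); best=1200 via (D,hash)
  {BD}: card=2000; try (D,hash)→760, (B,merge)→1040, (D,merge)→1070, (B,hash)→1220, (B,nl)→4050, (D,nl)→4080; best=760 via (D,hash)
  {CD}: card=500; try (D,hash)→700, (C,hash)→700, (D,merge)→750, (C,merge)→750, (D,nl)→2550, (C,nl)→2550; best=700 via (D,hash)
  {ABD}: card=120000; try (B,hash)→5320, (A,hash)→8160, (A,merge)→27760, (B,merge)→40840, (A,nl_idx)→138760, (B,nl)→241200 …(+1); best=5320 via (B,hash)
  {ACD}: card=30000; try (C,hash)→4800, (A,hash)→6600, (A,merge)→8700, (A,nl_idx)→35200, (C,merge)→40550, (A,nl)→150700 …(+1); best=4800 via (C,hash)
  {BCD}: card=20000; try (B,hash)→2320, (C,hash)→3360, (B,merge)→6340, (C,merge)→25110, (B,nl)→40700, (C,nl)→100760; best=2320 via (B,hash)
  {ABCD}: card=1200000; try (A,hash)→27720, (B,hash)→35920, (C,hash)→125920, (A,merge)→325320, (B,merge)→485440, (A,nl_idx)→1382320 …(+4); best=27720 via (A,hash)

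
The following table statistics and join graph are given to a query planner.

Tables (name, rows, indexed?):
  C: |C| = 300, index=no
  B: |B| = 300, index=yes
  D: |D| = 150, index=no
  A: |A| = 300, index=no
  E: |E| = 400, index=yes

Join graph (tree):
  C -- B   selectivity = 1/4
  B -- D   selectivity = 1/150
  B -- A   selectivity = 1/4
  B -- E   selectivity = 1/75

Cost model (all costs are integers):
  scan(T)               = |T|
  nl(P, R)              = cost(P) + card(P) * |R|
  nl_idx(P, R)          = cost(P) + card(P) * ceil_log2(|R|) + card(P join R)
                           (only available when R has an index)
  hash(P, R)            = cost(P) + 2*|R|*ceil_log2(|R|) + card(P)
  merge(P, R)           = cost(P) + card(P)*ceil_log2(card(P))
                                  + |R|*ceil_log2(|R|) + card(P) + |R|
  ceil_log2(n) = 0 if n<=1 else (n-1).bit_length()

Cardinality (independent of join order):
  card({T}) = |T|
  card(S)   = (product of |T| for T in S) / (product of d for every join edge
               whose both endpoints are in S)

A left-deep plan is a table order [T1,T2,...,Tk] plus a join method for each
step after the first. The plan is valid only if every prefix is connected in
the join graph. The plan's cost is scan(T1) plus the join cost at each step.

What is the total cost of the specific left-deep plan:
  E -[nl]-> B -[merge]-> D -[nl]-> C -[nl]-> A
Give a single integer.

step 1: scan E: cost=400, card=400
step 2: join B via nl
    card(P join B) = 400*300/(75) = 1600
    cost = 400 + 400*300 = 120400
step 3: join D via merge
    card(P join D) = 1600*150/(150) = 1600
    cost = 120400 + 1600*11 + 150*8 + 1600 + 150 = 140950
step 4: join C via nl
    card(P join C) = 1600*300/(4) = 120000
    cost = 140950 + 1600*300 = 620950
step 5: join A via nl
    card(P join A) = 120000*300/(4) = 9000000
    cost = 620950 + 120000*300 = 36620950

36620950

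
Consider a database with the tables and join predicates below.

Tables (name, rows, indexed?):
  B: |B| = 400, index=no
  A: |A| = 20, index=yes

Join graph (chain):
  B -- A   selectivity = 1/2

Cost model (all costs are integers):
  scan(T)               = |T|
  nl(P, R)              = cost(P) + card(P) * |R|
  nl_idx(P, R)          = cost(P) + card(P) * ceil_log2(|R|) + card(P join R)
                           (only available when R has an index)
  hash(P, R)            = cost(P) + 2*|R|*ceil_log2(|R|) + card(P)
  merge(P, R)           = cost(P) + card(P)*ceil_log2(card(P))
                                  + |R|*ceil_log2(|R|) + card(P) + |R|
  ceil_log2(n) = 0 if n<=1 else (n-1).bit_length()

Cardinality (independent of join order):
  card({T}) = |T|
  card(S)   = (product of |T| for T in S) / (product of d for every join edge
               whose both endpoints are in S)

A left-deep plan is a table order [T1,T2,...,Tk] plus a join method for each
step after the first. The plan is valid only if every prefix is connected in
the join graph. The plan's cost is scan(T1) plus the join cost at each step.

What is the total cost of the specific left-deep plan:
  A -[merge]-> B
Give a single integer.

step 1: scan A: cost=20, card=20
step 2: join B via merge
    card(P join B) = 20*400/(2) = 4000
    cost = 20 + 20*5 + 400*9 + 20 + 400 = 4140

4140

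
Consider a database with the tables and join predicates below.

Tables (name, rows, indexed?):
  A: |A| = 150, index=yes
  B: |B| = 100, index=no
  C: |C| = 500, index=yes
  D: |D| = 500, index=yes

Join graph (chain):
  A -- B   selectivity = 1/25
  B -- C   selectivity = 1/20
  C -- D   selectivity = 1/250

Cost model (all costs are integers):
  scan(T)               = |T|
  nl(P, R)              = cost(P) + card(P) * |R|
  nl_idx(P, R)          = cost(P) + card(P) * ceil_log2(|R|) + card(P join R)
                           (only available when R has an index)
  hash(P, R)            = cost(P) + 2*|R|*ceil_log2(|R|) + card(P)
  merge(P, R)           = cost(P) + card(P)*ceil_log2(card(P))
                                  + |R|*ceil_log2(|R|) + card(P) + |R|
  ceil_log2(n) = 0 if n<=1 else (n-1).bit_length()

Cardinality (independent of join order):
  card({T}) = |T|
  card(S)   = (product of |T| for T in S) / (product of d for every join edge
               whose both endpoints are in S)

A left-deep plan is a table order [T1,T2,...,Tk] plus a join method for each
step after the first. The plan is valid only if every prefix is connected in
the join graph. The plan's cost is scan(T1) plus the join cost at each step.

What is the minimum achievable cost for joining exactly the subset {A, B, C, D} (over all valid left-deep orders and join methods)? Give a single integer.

15800

Selinger DP over subsets of {A,B,C,D}:
  {A}: scan cost=150, card=150
  {B}: scan cost=100, card=100
  {C}: scan cost=500, card=500
  {D}: scan cost=500, card=500
  {AB}: card=600; try (A,nl_idx)→1500, (B,hash)→1700, (A,merge)→2250, (B,merge)→2300, (A,hash)→2600, (A,nl)→15100 …(+1); best=1500 via (A,nl_idx)
  {BC}: card=2500; try (B,hash)→2400, (C,nl_idx)→3500, (C,merge)→5900, (B,merge)→6300, (C,hash)→9200, (C,nl)→50100 …(+1); best=2400 via (B,hash)
  {CD}: card=1000; try (D,nl_idx)→6000, (C,nl_idx)→6000, (D,hash)→10000, (C,hash)→10000, (D,merge)→10500, (C,merge)→10500 …(+2); best=6000 via (D,nl_idx)
  {ABC}: card=15000; try (A,hash)→7300, (C,hash)→11100, (C,merge)→13100, (C,nl_idx)→21900, (A,merge)→36250, (A,nl_idx)→37400 …(+2); best=7300 via (A,hash)
  {BCD}: card=5000; try (B,hash)→8400, (D,hash)→13900, (B,merge)→17800, (D,nl_idx)→29900, (D,merge)→39900, (B,nl)→106000 …(+1); best=8400 via (B,hash)
  {ABCD}: card=30000; try (A,hash)→15800, (D,hash)→31300, (A,nl_idx)→78400, (A,merge)→79750, (D,nl_idx)→172300, (D,merge)→237300 …(+2); best=15800 via (A,hash)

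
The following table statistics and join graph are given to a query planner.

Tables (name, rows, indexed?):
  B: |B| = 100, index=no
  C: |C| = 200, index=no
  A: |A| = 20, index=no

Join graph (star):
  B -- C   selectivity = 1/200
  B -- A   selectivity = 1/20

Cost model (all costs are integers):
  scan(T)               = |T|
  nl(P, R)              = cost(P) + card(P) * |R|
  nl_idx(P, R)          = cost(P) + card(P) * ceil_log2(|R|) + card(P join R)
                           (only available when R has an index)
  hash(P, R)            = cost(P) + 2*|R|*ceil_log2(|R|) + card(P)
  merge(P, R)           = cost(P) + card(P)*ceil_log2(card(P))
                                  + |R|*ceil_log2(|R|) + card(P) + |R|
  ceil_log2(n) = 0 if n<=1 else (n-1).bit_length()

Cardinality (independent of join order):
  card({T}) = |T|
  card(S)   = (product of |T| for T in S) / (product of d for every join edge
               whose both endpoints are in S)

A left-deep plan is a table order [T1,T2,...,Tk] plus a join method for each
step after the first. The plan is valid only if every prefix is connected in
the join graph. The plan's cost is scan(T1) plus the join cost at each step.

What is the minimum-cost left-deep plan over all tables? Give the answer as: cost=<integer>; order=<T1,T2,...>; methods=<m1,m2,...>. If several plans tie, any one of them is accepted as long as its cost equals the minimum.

cost=2100; order=C,B,A; methods=hash,hash

Selinger DP (subsets sized 1..n):
  {B}: scan cost=100, card=100
  {C}: scan cost=200, card=200
  {A}: scan cost=20, card=20
  {BC}: card=100; try (B,hash)→1800, (C,merge)→2700, (B,merge)→2800, (C,hash)→3400, (C,nl)→20100, (B,nl)→20200; best=1800 via (B,hash)
  {AB}: card=100; try (A,hash)→400, (B,merge)→940, (A,merge)→1020, (B,hash)→1440, (B,nl)→2020, (A,nl)→2100; best=400 via (A,hash)
  {ABC}: card=100; try (A,hash)→2100, (A,merge)→2720, (C,merge)→3000, (C,hash)→3700, (A,nl)→3800, (C,nl)→20400; best=2100 via (A,hash)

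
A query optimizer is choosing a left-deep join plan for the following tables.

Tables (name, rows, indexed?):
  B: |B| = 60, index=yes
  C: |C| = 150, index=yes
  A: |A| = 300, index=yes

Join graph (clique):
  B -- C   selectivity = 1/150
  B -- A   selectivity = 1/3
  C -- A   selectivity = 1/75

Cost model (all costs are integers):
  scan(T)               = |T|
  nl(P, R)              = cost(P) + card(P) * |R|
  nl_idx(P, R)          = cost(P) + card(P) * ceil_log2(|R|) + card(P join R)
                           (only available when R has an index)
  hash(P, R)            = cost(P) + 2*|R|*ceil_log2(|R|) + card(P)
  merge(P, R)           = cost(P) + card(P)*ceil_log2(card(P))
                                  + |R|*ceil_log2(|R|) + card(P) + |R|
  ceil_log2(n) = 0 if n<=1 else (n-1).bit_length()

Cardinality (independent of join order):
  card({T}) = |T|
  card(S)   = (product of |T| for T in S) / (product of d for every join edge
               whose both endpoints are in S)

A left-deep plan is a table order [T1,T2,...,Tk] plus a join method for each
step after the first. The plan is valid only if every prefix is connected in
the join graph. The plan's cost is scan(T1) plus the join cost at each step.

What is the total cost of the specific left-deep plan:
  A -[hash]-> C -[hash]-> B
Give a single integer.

4320

step 1: scan A: cost=300, card=300
step 2: join C via hash
    card(P join C) = 300*150/(75) = 600
    cost = 300 + 2*150*8 + 300 = 3000
step 3: join B via hash
    card(P join B) = 600*60/(150*3) = 80
    cost = 3000 + 2*60*6 + 600 = 4320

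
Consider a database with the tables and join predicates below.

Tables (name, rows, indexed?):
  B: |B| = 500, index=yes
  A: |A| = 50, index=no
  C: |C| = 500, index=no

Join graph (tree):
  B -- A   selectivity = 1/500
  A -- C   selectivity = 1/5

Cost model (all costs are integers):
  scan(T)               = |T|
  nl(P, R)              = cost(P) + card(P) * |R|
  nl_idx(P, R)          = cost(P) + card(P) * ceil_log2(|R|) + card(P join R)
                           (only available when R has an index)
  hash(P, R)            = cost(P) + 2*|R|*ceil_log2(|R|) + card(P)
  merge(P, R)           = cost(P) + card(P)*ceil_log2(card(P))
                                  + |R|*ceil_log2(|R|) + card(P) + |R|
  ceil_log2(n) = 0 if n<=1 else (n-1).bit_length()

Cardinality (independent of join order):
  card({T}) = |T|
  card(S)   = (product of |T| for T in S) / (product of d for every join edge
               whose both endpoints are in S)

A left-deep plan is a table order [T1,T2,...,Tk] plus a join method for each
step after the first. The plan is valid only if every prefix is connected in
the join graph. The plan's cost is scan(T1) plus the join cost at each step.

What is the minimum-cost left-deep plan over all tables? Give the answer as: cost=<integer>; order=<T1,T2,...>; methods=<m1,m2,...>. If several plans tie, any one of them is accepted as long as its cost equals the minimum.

Selinger DP (subsets sized 1..n):
  {B}: scan cost=500, card=500
  {A}: scan cost=50, card=50
  {C}: scan cost=500, card=500
  {AB}: card=50; try (B,nl_idx)→550, (A,hash)→1600, (B,merge)→5400, (A,merge)→5850, (B,hash)→9100, (B,nl)→25050 …(+1); best=550 via (B,nl_idx)
  {AC}: card=5000; try (A,hash)→1600, (C,merge)→5400, (A,merge)→5850, (C,hash)→9100, (C,nl)→25050, (A,nl)→25500; best=1600 via (A,hash)
  {ABC}: card=5000; try (C,merge)→5900, (C,hash)→9600, (B,hash)→15600, (C,nl)→25550, (B,nl_idx)→51600, (B,merge)→76600 …(+1); best=5900 via (C,merge)

cost=5900; order=A,B,C; methods=nl_idx,merge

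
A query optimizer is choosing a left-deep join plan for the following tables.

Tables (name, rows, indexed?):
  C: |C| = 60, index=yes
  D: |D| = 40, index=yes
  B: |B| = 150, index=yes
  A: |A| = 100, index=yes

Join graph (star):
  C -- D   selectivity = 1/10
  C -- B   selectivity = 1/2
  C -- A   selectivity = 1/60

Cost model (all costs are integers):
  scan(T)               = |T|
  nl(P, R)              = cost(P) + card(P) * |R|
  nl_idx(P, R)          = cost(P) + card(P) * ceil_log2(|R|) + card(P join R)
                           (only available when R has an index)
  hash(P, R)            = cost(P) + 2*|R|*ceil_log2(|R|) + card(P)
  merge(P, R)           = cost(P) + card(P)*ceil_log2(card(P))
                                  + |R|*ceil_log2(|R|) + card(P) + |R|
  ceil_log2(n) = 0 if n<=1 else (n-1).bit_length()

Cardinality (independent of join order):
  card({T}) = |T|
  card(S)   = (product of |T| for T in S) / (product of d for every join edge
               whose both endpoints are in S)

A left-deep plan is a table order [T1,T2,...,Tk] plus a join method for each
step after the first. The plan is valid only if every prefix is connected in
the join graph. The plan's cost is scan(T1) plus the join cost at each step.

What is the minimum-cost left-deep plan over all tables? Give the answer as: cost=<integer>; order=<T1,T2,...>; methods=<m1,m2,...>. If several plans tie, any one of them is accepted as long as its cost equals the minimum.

Selinger DP (subsets sized 1..n):
  {C}: scan cost=60, card=60
  {D}: scan cost=40, card=40
  {B}: scan cost=150, card=150
  {A}: scan cost=100, card=100
  {CD}: card=240; try (C,nl_idx)→520, (D,hash)→600, (D,nl_idx)→660, (C,merge)→740, (D,merge)→760, (C,hash)→800 …(+2); best=520 via (C,nl_idx)
  {BC}: card=4500; try (C,hash)→1020, (B,merge)→1830, (C,merge)→1920, (B,hash)→2520, (B,nl_idx)→5040, (C,nl_idx)→5550 …(+2); best=1020 via (C,hash)
  {AC}: card=100; try (A,nl_idx)→580, (C,nl_idx)→800, (C,hash)→920, (A,merge)→1280, (C,merge)→1320, (A,hash)→1520 …(+2); best=580 via (A,nl_idx)
  {BCD}: card=18000; try (B,hash)→3160, (B,merge)→4030, (D,hash)→6000, (B,nl_idx)→20440, (B,nl)→36520, (D,nl_idx)→46020 …(+2); best=3160 via (B,hash)
  {ACD}: card=400; try (D,hash)→1160, (D,nl_idx)→1580, (D,merge)→1660, (A,hash)→2160, (A,nl_idx)→2600, (A,merge)→3480 …(+2); best=1160 via (D,hash)
  {ABC}: card=7500; try (B,merge)→2730, (B,hash)→3080, (A,hash)→6920, (B,nl_idx)→8880, (B,nl)→15580, (A,nl_idx)→40020 …(+2); best=2730 via (B,merge)
  {ABCD}: card=30000; try (B,hash)→3960, (B,merge)→6510, (D,hash)→10710, (A,hash)→22560, (B,nl_idx)→34360, (B,nl)→61160 …(+6); best=3960 via (B,hash)

cost=3960; order=C,A,D,B; methods=nl_idx,hash,hash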